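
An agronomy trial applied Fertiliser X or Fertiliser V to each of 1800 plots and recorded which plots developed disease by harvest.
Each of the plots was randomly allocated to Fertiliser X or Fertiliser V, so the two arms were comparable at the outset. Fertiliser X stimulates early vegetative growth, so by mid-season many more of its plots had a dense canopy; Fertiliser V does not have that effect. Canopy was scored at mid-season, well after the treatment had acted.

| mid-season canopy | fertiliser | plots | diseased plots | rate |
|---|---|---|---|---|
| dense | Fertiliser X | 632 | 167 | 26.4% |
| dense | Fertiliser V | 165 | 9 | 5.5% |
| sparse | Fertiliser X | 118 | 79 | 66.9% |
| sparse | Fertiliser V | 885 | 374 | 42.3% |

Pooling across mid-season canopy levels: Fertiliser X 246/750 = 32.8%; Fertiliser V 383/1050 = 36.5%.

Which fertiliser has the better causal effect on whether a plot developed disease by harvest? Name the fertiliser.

The stratified and pooled comparisons disagree (Fertiliser V wins within each mid-season canopy; Fertiliser X wins overall), so the answer turns on the causal role of mid-season canopy.
Because the fertiliser influences mid-season canopy, mid-season canopy is a post-treatment mediator, not a confounder. Stratifying on it would bias the estimate; the causal effect is the crude pooled difference.
Pooled: Fertiliser X 32.8% vs Fertiliser V 36.5%; Fertiliser X is lower overall.

Fertiliser X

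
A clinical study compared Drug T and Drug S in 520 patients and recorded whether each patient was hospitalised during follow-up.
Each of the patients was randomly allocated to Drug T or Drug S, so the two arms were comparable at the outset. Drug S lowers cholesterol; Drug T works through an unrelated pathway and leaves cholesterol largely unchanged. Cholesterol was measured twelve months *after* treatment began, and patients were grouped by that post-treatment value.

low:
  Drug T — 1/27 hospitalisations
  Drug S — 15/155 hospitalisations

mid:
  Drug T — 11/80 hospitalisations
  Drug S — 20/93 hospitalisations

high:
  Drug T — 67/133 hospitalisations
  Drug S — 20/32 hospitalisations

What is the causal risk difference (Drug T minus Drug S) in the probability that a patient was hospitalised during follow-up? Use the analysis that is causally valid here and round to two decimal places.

+0.13

Stratifying would compare drugs among patients the drugs themselves sorted into cholesterol groups — a form of selection on an intermediate. The unconditioned pooled rates give the total causal effect.
The causal difference is the pooled difference: 0.329 − 0.196 = +0.133.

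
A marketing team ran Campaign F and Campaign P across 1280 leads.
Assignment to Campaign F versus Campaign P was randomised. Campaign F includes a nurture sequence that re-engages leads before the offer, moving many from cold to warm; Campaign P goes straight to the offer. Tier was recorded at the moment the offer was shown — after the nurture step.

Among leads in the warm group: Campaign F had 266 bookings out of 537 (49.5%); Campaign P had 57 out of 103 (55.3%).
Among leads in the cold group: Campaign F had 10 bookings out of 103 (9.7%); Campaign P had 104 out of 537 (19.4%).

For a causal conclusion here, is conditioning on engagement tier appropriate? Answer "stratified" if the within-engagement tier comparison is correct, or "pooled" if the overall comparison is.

The distribution of engagement tier is itself part of what the campaign does — it is an intermediate outcome. Holding it fixed would remove that part of the effect; the total effect is the pooled difference.
Pooled: Campaign F 43.1% vs Campaign P 25.2%; Campaign F is higher overall.

pooled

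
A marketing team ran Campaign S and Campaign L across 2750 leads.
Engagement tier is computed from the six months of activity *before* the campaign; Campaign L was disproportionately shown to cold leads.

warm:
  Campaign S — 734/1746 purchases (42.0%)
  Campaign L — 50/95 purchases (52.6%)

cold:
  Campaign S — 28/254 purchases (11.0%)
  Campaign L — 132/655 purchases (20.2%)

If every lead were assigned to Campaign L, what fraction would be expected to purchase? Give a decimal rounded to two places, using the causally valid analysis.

0.42

Campaign L is higher inside every engagement tier stratum but Campaign S is higher in aggregate. Whether to stratify depends on how engagement tier relates to the campaign.
Engagement tier is set before the campaign has any effect — it is not caused by the campaign — and it independently drives the outcome. That makes it a confounder, so the causal comparison is within engagement tier levels.
Standardising Campaign L to the population engagement tier mix: 0.669·50/95 + 0.331·132/655 = 0.419.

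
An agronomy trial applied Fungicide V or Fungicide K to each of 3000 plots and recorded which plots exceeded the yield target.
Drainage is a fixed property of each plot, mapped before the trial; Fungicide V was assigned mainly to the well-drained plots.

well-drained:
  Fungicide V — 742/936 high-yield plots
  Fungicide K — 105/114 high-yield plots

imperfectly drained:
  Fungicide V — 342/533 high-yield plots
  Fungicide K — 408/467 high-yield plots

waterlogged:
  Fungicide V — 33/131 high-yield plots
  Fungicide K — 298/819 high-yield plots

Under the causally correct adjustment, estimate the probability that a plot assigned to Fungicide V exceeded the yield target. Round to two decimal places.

0.57

Since field drainage is a pre-existing factor (not a product of the fungicide) and it affects the outcome on its own, it is a confounder. The stratified rates, not the pooled rate, identify the causal effect.
Standardising Fungicide V to the population field drainage mix: 0.350·742/936 + 0.333·342/533 + 0.317·33/131 = 0.571.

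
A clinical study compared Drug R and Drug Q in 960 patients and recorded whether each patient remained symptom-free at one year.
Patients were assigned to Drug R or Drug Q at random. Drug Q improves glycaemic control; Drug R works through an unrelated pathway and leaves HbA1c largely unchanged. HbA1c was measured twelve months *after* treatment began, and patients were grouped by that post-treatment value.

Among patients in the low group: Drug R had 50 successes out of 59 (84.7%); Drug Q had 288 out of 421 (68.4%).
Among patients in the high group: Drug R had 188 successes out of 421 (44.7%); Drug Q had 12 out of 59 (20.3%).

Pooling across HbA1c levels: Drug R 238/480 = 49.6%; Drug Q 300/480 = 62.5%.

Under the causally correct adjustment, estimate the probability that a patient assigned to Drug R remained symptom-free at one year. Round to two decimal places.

0.50

The stratified and pooled comparisons disagree (Drug R wins within each HbA1c; Drug Q wins overall), so the answer turns on the causal role of HbA1c.
HbA1c lies on the pathway drug → HbA1c → outcome, so adjusting for it blocks the indirect effect. For the total causal effect of drug, use the unadjusted pooled rates.
So P(outcome | do(Drug R)) is just the pooled rate for Drug R: 238/480 = 0.496.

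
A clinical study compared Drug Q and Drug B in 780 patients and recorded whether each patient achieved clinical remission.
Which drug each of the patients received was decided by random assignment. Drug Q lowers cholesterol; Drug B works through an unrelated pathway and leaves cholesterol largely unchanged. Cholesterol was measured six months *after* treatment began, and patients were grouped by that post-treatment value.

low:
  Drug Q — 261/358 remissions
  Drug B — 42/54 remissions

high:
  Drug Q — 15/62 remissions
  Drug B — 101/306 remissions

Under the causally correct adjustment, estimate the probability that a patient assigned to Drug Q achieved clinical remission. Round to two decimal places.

The cholesterol-specific comparison favours Drug B throughout, but the pooled figures favour Drug Q. The question is whether to condition on cholesterol.
Cholesterol is recorded after the drug and is itself shifted by it — it sits on the causal path from drug to outcome. Conditioning on a mediator would strip out part of the effect we want; the pooled comparison gives the total causal effect.
So P(outcome | do(Drug Q)) is just the pooled rate for Drug Q: 276/420 = 0.657.

0.66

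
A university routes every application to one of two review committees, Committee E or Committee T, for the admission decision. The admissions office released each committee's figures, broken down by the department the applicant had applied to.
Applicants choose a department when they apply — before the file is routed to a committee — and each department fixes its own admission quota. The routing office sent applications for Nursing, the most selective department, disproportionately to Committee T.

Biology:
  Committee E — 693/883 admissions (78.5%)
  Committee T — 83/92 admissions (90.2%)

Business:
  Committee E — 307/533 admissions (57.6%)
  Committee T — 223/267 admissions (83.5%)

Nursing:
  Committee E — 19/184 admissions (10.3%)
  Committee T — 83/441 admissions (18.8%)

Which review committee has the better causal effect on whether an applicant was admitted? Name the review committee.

Committee T

The imbalance in department arose from how applicants were allocated, not from anything the review committee did; and department independently affects the outcome. The pooled gap is confounded — condition on department.
Within each level — Biology: 78.5% vs 90.2%; Business: 57.6% vs 83.5%; Nursing: 10.3% vs 18.8% — Committee T is higher every time.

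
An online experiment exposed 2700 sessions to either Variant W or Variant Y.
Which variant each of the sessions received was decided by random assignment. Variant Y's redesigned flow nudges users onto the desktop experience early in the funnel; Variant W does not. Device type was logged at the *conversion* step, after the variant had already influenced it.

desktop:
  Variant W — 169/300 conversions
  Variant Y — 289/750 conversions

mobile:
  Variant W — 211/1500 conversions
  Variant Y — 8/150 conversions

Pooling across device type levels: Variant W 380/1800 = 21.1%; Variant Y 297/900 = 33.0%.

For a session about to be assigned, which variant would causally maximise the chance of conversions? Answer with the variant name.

Device type is downstream of the variant. One should not condition on a consequence of treatment, so the overall rates are the right comparison.
Pooled: Variant W 21.1% vs Variant Y 33.0%; Variant Y is higher overall.

Variant Y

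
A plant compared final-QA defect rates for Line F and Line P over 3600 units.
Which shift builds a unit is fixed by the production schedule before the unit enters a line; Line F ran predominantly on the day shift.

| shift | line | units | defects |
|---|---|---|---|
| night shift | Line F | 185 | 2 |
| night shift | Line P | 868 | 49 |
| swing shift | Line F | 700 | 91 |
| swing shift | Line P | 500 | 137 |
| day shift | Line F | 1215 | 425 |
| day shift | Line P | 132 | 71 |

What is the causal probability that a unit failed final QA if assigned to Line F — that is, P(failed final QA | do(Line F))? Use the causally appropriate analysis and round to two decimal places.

0.18

Shift differs across lines for reasons unrelated to any effect of the line itself, and it separately predicts the outcome — a classic confounder. We must compare within shift levels.
Standardising Line F to the population shift mix: 0.292·2/185 + 0.333·91/700 + 0.374·425/1215 = 0.177.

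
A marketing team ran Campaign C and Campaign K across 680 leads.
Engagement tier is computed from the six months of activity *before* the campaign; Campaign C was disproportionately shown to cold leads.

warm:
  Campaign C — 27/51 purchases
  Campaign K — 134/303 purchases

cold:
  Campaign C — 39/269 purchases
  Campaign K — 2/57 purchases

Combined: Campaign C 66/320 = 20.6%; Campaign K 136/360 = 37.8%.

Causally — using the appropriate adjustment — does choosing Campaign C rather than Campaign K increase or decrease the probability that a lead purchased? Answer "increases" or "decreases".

increases

The engagement tier-specific comparison favours Campaign C throughout, but the pooled figures favour Campaign K. The question is whether to condition on engagement tier.
The imbalance in engagement tier arose from how leads were allocated, not from anything the campaign did; and engagement tier independently affects the outcome. The pooled gap is confounded — condition on engagement tier.
Within each level — warm: 52.9% vs 44.2%; cold: 14.5% vs 3.5% — Campaign C is higher every time.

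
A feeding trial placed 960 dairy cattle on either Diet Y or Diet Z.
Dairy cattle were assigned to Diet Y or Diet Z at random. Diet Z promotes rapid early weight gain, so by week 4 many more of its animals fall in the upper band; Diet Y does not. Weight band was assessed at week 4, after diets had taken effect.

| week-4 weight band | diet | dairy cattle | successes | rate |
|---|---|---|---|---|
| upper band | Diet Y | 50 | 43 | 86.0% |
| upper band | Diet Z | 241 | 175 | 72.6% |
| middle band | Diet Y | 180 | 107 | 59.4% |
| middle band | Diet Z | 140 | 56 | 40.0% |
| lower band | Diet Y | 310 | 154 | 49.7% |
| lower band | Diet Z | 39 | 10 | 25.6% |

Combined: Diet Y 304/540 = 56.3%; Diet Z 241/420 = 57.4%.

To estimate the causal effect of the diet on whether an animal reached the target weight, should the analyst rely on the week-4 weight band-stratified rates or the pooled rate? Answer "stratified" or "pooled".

pooled

Week-4 weight band lies on the pathway diet → week-4 weight band → outcome, so adjusting for it blocks the indirect effect. For the total causal effect of diet, use the unadjusted pooled rates.
Pooled: Diet Y 56.3% vs Diet Z 57.4%; Diet Z is higher overall.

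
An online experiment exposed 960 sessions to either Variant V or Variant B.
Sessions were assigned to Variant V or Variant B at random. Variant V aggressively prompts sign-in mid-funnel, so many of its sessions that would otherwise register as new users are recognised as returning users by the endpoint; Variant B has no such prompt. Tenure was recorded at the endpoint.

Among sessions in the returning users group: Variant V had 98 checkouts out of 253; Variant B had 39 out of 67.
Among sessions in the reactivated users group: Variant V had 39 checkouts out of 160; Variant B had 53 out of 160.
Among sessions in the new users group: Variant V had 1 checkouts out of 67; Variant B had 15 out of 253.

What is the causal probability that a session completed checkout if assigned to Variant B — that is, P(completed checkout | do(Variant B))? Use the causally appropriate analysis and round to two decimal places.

0.22

Variant B is higher inside every user tenure stratum but Variant V is higher in aggregate. Whether to stratify depends on how user tenure relates to the variant.
Because the variant influences user tenure, user tenure is a post-treatment mediator, not a confounder. Stratifying on it would bias the estimate; the causal effect is the crude pooled difference.
So P(outcome | do(Variant B)) is just the pooled rate for Variant B: 107/480 = 0.223.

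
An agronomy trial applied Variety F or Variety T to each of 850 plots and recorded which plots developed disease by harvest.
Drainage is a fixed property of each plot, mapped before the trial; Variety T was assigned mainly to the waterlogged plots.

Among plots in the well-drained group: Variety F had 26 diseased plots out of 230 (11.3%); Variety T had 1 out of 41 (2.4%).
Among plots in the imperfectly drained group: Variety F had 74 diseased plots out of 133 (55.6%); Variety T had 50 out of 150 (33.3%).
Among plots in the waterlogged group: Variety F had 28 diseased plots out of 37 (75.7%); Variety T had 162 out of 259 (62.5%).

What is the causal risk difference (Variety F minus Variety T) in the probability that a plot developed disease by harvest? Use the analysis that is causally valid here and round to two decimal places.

+0.15

The field drainage-specific comparison favours Variety T throughout, but the pooled figures favour Variety F. The question is whether to condition on field drainage.
The imbalance in field drainage arose from how plots were allocated, not from anything the variety did; and field drainage independently affects the outcome. The pooled gap is confounded — condition on field drainage.
Adjusting over the population distribution of field drainage: 0.319·(0.113−0.024) + 0.333·(0.556−0.333) + 0.348·(0.757−0.625) = +0.148.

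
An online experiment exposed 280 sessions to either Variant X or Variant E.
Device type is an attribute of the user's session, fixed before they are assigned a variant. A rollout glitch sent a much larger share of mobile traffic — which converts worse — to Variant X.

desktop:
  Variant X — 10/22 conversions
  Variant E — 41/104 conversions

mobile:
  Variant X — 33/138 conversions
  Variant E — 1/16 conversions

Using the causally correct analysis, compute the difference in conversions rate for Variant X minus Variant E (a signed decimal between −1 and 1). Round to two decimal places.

The device type-specific comparison favours Variant X throughout, but the pooled figures favour Variant E. The question is whether to condition on device type.
Since device type is a pre-existing factor (not a product of the variant) and it affects the outcome on its own, it is a confounder. The stratified rates, not the pooled rate, identify the causal effect.
Adjusting over the population distribution of device type: 0.450·(0.455−0.394) + 0.550·(0.239−0.062) = +0.124.

+0.12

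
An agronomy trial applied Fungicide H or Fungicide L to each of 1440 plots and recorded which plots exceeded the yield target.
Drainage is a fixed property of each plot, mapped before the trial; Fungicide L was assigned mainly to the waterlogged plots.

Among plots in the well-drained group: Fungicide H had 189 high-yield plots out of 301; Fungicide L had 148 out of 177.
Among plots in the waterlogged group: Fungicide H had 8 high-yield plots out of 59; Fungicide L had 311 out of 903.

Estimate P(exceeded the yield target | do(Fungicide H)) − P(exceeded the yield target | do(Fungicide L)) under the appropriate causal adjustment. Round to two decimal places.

-0.21

The field drainage-specific comparison favours Fungicide L throughout, but the pooled figures favour Fungicide H. The question is whether to condition on field drainage.
Nothing the fungicide does changes field drainage; the imbalance is an allocation artefact. With field drainage also predicting the outcome, the pooled figure is confounded, and the within-stratum comparison is the causal one.
Adjusting over the population distribution of field drainage: 0.332·(0.628−0.836) + 0.668·(0.136−0.344) = -0.209.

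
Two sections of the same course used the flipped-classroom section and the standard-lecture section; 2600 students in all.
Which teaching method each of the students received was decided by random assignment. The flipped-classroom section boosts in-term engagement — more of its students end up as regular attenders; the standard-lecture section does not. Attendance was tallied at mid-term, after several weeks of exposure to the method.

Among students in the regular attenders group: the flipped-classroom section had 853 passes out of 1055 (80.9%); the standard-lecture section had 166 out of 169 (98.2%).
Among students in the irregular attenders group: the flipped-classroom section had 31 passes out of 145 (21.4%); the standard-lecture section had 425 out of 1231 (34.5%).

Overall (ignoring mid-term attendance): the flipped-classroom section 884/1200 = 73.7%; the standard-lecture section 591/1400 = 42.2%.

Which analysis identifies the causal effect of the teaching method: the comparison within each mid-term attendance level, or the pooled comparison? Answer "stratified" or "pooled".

pooled

the standard-lecture section is higher inside every mid-term attendance stratum but the flipped-classroom section is higher in aggregate. Whether to stratify depends on how mid-term attendance relates to the teaching method.
Mid-term attendance is recorded after the teaching method and is itself shifted by it — it sits on the causal path from teaching method to outcome. Conditioning on a mediator would strip out part of the effect we want; the pooled comparison gives the total causal effect.
Pooled: the flipped-classroom section 73.7% vs the standard-lecture section 42.2%; the flipped-classroom section is higher overall.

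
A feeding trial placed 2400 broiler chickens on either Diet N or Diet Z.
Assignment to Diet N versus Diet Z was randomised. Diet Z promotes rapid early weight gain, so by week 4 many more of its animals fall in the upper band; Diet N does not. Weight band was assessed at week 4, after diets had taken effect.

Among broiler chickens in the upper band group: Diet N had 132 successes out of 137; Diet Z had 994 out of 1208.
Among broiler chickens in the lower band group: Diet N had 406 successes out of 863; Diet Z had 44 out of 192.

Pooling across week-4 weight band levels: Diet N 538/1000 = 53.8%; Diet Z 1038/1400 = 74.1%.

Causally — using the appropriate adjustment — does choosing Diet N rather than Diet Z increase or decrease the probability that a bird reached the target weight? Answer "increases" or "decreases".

decreases

Within every week-4 weight band level Diet N has the higher rate, yet pooled Diet Z does — Simpson's reversal.
Stratifying would compare diets among broiler chickens the diets themselves sorted into week-4 weight band groups — a form of selection on an intermediate. The unconditioned pooled rates give the total causal effect.
Pooled: Diet N 53.8% vs Diet Z 74.1%; Diet Z is higher overall.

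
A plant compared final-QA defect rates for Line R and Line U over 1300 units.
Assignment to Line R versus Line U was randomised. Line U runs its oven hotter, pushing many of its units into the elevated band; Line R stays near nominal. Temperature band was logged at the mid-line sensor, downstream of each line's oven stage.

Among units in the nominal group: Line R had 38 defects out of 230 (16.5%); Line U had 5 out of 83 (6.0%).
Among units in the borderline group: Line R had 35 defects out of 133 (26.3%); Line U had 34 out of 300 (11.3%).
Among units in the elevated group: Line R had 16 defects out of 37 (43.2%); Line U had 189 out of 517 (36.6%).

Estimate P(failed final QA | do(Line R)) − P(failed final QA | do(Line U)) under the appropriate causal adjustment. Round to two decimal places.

Within every in-process temperature band level Line U has the lower rate, yet pooled Line R does — Simpson's reversal.
In-process temperature band here is a post-treatment variable shaped by the line; conditioning on it would introduce bias rather than remove it. The overall comparison is the causal one.
The causal difference is the pooled difference: 0.223 − 0.253 = -0.031.

-0.03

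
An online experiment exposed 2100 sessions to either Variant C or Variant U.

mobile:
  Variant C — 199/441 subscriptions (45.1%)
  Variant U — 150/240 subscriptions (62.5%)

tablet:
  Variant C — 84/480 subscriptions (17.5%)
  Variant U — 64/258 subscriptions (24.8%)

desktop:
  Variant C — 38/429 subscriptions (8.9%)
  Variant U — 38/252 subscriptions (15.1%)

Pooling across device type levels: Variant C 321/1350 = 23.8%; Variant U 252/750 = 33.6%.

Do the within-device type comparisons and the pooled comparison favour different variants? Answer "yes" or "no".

no

Within each device type level (mobile 45.1% vs 62.5%; tablet 17.5% vs 24.8%; desktop 8.9% vs 15.1%), Variant U has the higher rate every time. Pooled: 23.8% vs 33.6% — Variant U has the higher rate overall. They agree.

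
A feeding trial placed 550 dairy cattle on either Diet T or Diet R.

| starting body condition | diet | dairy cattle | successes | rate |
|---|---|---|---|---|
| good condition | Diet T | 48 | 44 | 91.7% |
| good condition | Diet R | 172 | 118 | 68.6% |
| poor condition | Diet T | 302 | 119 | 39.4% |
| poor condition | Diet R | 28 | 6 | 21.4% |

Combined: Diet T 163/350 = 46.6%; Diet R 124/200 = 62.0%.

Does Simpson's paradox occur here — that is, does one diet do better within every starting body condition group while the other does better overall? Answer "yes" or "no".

yes

Within each starting body condition level (good condition 91.7% vs 68.6%; poor condition 39.4% vs 21.4%), Diet T has the higher rate every time. Pooled: 46.6% vs 62.0% — Diet R has the higher rate overall. The two comparisons disagree.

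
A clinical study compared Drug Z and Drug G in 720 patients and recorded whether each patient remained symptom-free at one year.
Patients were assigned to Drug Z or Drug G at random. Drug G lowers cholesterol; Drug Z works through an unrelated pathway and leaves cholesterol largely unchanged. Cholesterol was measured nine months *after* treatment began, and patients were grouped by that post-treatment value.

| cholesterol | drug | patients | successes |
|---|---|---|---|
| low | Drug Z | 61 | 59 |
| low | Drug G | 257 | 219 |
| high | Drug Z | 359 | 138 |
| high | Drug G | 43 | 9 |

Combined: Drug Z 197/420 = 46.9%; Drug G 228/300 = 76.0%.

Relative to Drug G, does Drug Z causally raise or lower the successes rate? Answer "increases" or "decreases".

Cholesterol lies on the pathway drug → cholesterol → outcome, so adjusting for it blocks the indirect effect. For the total causal effect of drug, use the unadjusted pooled rates.
Pooled: Drug Z 46.9% vs Drug G 76.0%; Drug G is higher overall.

decreases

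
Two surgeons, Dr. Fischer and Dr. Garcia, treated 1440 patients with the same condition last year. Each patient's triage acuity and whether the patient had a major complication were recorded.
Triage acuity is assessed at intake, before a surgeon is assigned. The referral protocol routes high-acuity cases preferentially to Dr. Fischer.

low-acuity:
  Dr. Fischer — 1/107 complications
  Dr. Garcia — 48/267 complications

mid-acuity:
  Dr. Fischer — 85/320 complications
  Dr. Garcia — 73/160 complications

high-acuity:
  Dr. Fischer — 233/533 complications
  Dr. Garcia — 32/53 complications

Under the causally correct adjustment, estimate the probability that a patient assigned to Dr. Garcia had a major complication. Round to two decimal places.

Since triage acuity is a pre-existing factor (not a product of the surgeon) and it affects the outcome on its own, it is a confounder. The stratified rates, not the pooled rate, identify the causal effect.
Standardising Dr. Garcia to the population triage acuity mix: 0.260·48/267 + 0.333·73/160 + 0.407·32/53 = 0.444.

0.44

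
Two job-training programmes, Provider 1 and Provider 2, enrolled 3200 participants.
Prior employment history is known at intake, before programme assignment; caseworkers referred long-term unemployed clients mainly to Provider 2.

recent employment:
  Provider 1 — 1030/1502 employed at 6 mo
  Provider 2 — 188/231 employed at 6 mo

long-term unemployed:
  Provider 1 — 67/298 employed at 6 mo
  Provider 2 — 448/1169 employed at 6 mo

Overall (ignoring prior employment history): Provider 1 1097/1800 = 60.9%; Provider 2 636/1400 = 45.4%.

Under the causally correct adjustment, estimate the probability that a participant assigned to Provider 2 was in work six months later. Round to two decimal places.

Within every prior employment history level Provider 2 has the higher rate, yet pooled Provider 1 does — Simpson's reversal.
Prior employment history is set before the programme has any effect — it is not caused by the programme — and it independently drives the outcome. That makes it a confounder, so the causal comparison is within prior employment history levels.
Standardising Provider 2 to the population prior employment history mix: 0.542·188/231 + 0.458·448/1169 = 0.616.

0.62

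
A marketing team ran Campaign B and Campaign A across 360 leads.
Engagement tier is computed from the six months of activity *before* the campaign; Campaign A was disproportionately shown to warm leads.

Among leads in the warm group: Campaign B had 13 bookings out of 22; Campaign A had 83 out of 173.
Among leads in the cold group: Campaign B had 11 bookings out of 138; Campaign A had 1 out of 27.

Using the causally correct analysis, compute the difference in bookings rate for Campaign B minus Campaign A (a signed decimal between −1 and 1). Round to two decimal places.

The engagement tier-specific comparison favours Campaign B throughout, but the pooled figures favour Campaign A. The question is whether to condition on engagement tier.
Engagement tier differs across campaigns for reasons unrelated to any effect of the campaign itself, and it separately predicts the outcome — a classic confounder. We must compare within engagement tier levels.
Adjusting over the population distribution of engagement tier: 0.542·(0.591−0.480) + 0.458·(0.080−0.037) = +0.080.

+0.08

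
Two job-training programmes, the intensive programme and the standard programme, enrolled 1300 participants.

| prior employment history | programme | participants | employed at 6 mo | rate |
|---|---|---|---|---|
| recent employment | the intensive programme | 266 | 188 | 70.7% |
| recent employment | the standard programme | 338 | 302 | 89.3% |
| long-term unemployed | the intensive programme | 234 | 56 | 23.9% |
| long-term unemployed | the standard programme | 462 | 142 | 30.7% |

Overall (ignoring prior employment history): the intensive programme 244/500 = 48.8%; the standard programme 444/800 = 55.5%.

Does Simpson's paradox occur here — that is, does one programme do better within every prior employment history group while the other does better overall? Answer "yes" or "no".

no

Within each prior employment history level (recent employment 70.7% vs 89.3%; long-term unemployed 23.9% vs 30.7%), the standard programme has the higher rate every time. Pooled: 48.8% vs 55.5% — the standard programme has the higher rate overall. They agree.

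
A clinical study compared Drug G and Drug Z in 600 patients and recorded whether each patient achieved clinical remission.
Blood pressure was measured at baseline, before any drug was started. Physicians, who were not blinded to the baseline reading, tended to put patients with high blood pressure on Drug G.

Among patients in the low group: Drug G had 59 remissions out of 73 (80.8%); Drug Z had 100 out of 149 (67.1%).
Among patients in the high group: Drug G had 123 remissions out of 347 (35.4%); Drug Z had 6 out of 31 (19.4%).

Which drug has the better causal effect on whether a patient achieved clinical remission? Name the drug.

The stratified and pooled comparisons disagree (Drug G wins within each blood pressure; Drug Z wins overall), so the answer turns on the causal role of blood pressure.
Blood pressure is set before the drug has any effect — it is not caused by the drug — and it independently drives the outcome. That makes it a confounder, so the causal comparison is within blood pressure levels.
Within each level — low: 80.8% vs 67.1%; high: 35.4% vs 19.4% — Drug G is higher every time.

Drug G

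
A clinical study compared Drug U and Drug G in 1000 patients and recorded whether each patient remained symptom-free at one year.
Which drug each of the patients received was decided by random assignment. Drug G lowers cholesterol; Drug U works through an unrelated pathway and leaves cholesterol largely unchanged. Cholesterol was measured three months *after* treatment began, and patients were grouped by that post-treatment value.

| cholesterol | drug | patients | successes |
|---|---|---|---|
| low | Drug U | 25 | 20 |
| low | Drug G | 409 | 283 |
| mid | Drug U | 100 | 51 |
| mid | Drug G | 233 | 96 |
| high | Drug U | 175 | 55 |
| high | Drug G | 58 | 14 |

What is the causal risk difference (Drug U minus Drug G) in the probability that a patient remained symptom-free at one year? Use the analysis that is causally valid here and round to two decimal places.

The distribution of cholesterol is itself part of what the drug does — it is an intermediate outcome. Holding it fixed would remove that part of the effect; the total effect is the pooled difference.
The causal difference is the pooled difference: 0.420 − 0.561 = -0.141.

-0.14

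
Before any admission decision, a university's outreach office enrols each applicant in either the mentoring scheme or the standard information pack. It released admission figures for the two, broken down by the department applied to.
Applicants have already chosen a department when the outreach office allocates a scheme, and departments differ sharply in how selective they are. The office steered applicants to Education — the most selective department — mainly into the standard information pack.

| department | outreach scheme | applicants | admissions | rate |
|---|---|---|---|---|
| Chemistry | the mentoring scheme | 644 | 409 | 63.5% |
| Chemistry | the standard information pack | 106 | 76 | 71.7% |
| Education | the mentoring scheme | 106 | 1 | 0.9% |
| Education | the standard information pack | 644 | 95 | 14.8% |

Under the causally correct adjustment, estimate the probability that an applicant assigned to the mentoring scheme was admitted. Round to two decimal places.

The department-specific comparison favours the standard information pack throughout, but the pooled figures favour the mentoring scheme. The question is whether to condition on department.
Here department is a common cause — it drives both which outreach scheme a case falls under and the outcome. The crude comparison mixes populations; the stratum-specific rates are the causally relevant ones.
Standardising the mentoring scheme to the population department mix: 0.500·409/644 + 0.500·1/106 = 0.322.

0.32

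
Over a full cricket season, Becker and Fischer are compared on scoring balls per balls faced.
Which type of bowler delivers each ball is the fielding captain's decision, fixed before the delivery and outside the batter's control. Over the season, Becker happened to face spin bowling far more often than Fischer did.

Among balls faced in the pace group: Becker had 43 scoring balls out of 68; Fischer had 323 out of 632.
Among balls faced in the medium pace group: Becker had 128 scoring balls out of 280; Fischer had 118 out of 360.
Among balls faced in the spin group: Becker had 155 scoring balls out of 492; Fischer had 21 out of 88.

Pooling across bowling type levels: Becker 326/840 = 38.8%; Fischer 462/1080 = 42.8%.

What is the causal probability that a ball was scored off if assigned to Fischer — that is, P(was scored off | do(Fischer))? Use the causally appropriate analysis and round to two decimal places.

The imbalance in bowling type arose from how balls faced were allocated, not from anything the player did; and bowling type independently affects the outcome. The pooled gap is confounded — condition on bowling type.
Standardising Fischer to the population bowling type mix: 0.365·323/632 + 0.333·118/360 + 0.302·21/88 = 0.368.

0.37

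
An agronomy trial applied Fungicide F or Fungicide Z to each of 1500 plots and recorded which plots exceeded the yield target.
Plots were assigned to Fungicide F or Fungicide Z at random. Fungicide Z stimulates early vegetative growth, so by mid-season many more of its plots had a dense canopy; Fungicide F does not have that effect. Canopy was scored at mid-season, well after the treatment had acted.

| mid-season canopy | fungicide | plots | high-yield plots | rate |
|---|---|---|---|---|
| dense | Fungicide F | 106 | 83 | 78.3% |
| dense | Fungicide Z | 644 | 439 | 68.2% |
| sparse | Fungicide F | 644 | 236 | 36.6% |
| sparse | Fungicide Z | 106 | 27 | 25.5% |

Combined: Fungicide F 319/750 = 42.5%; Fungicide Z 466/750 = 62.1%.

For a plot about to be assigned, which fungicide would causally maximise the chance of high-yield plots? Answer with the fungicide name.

Fungicide Z

Mid-season canopy is downstream of the fungicide. One should not condition on a consequence of treatment, so the overall rates are the right comparison.
Pooled: Fungicide F 42.5% vs Fungicide Z 62.1%; Fungicide Z is higher overall.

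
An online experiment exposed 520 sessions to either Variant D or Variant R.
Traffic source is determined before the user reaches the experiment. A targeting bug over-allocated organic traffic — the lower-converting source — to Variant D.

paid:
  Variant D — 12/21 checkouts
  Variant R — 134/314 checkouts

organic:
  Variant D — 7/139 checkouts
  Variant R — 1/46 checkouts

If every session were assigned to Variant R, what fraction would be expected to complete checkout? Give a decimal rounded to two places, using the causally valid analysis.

0.28

The traffic source-specific comparison favours Variant D throughout, but the pooled figures favour Variant R. The question is whether to condition on traffic source.
Nothing the variant does changes traffic source; the imbalance is an allocation artefact. With traffic source also predicting the outcome, the pooled figure is confounded, and the within-stratum comparison is the causal one.
Standardising Variant R to the population traffic source mix: 0.644·134/314 + 0.356·1/46 = 0.283.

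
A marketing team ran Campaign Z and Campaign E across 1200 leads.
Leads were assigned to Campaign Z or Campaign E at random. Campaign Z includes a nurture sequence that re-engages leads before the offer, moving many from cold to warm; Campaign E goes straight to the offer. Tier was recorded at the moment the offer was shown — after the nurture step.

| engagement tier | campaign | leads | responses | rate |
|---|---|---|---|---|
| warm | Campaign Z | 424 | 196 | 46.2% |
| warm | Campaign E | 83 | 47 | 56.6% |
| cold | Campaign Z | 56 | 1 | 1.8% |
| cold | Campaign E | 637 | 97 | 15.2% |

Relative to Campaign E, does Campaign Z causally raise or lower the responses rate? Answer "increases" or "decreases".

increases

Campaign E is higher inside every engagement tier stratum but Campaign Z is higher in aggregate. Whether to stratify depends on how engagement tier relates to the campaign.
The distribution of engagement tier is itself part of what the campaign does — it is an intermediate outcome. Holding it fixed would remove that part of the effect; the total effect is the pooled difference.
Pooled: Campaign Z 41.0% vs Campaign E 20.0%; Campaign Z is higher overall.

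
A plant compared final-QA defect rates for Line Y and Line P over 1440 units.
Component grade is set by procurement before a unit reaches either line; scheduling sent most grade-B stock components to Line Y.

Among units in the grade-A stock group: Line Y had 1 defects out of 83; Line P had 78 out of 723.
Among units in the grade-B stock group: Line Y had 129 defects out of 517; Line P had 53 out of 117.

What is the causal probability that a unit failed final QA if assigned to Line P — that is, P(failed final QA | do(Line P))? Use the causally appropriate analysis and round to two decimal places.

0.26

Here component grade is a common cause — it drives both which line a case falls under and the outcome. The crude comparison mixes populations; the stratum-specific rates are the causally relevant ones.
Standardising Line P to the population component grade mix: 0.560·78/723 + 0.440·53/117 = 0.260.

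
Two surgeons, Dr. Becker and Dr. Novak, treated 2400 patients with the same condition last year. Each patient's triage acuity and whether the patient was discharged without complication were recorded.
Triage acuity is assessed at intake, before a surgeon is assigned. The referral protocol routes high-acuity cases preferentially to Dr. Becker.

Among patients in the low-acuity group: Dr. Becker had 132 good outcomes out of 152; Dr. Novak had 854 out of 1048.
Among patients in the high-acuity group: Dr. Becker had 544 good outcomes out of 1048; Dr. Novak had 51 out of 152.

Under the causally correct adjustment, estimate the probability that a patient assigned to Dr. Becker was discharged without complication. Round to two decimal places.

The triage acuity-specific comparison favours Dr. Becker throughout, but the pooled figures favour Dr. Novak. The question is whether to condition on triage acuity.
Nothing the surgeon does changes triage acuity; the imbalance is an allocation artefact. With triage acuity also predicting the outcome, the pooled figure is confounded, and the within-stratum comparison is the causal one.
Standardising Dr. Becker to the population triage acuity mix: 0.500·132/152 + 0.500·544/1048 = 0.694.

0.69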